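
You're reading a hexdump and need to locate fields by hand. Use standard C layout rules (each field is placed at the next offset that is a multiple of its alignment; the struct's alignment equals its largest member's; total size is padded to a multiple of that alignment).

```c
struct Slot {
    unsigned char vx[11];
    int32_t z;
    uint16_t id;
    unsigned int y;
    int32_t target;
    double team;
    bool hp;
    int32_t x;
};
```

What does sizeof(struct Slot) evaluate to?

0..11  vx  (11B, 1-aligned)
11..12  -- padding (1B)
12..16  z  (4B, 4-aligned)
16..18  id  (2B, 2-aligned)
18..20  -- padding (2B)
20..24  y  (4B, 4-aligned)
24..28  target  (4B, 4-aligned)
28..32  -- padding (4B)
32..40  team  (8B, 8-aligned)
40..41  hp  (1B, 1-aligned)
41..44  -- padding (3B)
44..48  x  (4B, 4-aligned)
sizeof = 48, alignof = 8

48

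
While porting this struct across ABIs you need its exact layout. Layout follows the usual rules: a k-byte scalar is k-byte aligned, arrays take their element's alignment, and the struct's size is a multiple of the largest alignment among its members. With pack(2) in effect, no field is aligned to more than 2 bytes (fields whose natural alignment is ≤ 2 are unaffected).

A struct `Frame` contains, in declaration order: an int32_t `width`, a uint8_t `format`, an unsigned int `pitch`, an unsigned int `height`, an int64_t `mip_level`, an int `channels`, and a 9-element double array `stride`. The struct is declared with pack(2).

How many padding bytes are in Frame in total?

@0: width [4B, align 2] → 4
@4: format [1B, align 1] → 5
+1 pad (align 2)
@6: pitch [4B, align 2] → 10
@10: height [4B, align 2] → 14
@14: mip_level [8B, align 2] → 22
@22: channels [4B, align 2] → 26
@26: stride [72B, align 2] → 98
size 98, align 2
data bytes 97, size 98 → padding 1

1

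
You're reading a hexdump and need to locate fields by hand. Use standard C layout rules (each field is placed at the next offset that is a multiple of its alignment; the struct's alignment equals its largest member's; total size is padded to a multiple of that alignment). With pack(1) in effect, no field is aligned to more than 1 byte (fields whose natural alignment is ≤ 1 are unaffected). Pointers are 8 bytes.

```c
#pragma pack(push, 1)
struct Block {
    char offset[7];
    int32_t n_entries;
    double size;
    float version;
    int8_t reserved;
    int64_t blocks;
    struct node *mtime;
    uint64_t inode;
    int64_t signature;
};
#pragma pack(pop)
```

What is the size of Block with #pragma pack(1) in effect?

0..7  offset  (7B, 1-aligned)
7..11  n_entries  (4B, 1-aligned)
11..19  size  (8B, 1-aligned)
19..23  version  (4B, 1-aligned)
23..24  reserved  (1B, 1-aligned)
24..32  blocks  (8B, 1-aligned)
32..40  mtime  (8B, 1-aligned)
40..48  inode  (8B, 1-aligned)
48..56  signature  (8B, 1-aligned)
sizeof = 56, alignof = 1

56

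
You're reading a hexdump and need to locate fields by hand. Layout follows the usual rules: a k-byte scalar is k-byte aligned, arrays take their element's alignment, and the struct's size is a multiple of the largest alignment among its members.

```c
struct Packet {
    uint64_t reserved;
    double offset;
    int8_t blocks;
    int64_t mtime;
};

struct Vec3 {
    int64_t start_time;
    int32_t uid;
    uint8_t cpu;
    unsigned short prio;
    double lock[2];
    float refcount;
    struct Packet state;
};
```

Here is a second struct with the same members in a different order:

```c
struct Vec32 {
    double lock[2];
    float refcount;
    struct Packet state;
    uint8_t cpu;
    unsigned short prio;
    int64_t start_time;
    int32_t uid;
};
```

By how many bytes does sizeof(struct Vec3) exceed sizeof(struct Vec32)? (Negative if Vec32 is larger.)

-8

Packet: 0..8  reserved  (8B, 8-aligned); 8..16  offset  (8B, 8-aligned); 16..17  blocks  (1B, 1-aligned); 17..24  -- padding (7B); 24..32  mtime  (8B, 8-aligned); sizeof = 32, alignof = 8
0..8  start_time  (8B, 8-aligned)
8..12  uid  (4B, 4-aligned)
12..13  cpu  (1B, 1-aligned)
13..14  -- padding (1B)
14..16  prio  (2B, 2-aligned)
16..32  lock  (16B, 8-aligned)
32..36  refcount  (4B, 4-aligned)
36..40  -- padding (4B)
40..72  state  (32B, 8-aligned)
sizeof = 72, alignof = 8
— Vec32 —
0..16  lock  (16B, 8-aligned)
16..20  refcount  (4B, 4-aligned)
20..24  -- padding (4B)
24..56  state  (32B, 8-aligned)
56..57  cpu  (1B, 1-aligned)
57..58  -- padding (1B)
58..60  prio  (2B, 2-aligned)
60..64  -- padding (4B)
64..72  start_time  (8B, 8-aligned)
72..76  uid  (4B, 4-aligned)
76..80  -- tail padding (4B)
sizeof = 80, alignof = 8
72 − 80 = -8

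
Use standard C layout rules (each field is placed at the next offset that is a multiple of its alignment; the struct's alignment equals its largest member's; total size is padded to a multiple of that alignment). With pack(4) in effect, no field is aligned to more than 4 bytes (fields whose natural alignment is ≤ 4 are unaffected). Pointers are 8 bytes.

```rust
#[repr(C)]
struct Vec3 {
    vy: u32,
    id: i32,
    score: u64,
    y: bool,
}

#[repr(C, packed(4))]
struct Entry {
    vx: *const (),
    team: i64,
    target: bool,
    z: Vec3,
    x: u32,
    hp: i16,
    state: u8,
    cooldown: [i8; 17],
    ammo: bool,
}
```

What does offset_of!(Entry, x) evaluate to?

44

Vec3: @0: vy [4B, align 4] → 4; @4: id [4B, align 4] → 8; @8: score [8B, align 8] → 16; @16: y [1B, align 1] → 17; +7 tail pad (align 8); size 24, align 8
@0: vx [8B, align 4] → 8
@8: team [8B, align 4] → 16
@16: target [1B, align 1] → 17
+3 pad (align 4)
@20: z [24B, align 4] → 44
@44: x [4B, align 4] → 48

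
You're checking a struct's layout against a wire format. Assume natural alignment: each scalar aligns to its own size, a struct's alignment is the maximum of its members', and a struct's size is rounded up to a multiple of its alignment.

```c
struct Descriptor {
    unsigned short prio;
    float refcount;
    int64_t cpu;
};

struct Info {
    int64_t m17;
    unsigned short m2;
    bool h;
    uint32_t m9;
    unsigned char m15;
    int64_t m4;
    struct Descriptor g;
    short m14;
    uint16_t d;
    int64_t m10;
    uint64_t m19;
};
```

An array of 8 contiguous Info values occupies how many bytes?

Descriptor: prio at 0 (size 2, align 2) → ends 2; pad 2 to align 4 for refcount; refcount at 4 (size 4, align 4) → ends 8; cpu at 8 (size 8, align 8) → ends 16; total 16 bytes, alignment 8
m17 at 0 (size 8, align 8) → ends 8
m2 at 8 (size 2, align 2) → ends 10
h at 10 (size 1, align 1) → ends 11
pad 1 to align 4 for m9
m9 at 12 (size 4, align 4) → ends 16
m15 at 16 (size 1, align 1) → ends 17
pad 7 to align 8 for m4
m4 at 24 (size 8, align 8) → ends 32
g at 32 (size 16, align 8) → ends 48
m14 at 48 (size 2, align 2) → ends 50
d at 50 (size 2, align 2) → ends 52
pad 4 to align 8 for m10
m10 at 56 (size 8, align 8) → ends 64
m19 at 64 (size 8, align 8) → ends 72
total 72 bytes, alignment 8
array of 8: 8 × 72 = 576

576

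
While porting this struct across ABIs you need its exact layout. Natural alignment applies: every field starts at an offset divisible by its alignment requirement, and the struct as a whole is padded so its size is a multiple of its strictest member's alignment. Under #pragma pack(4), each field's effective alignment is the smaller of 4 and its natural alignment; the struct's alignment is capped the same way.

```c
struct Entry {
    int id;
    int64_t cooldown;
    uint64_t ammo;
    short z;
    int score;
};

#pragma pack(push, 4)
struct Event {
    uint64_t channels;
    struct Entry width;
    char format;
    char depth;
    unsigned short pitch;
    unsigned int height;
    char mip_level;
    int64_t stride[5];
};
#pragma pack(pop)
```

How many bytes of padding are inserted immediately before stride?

3

Entry: id at 0 (size 4, align 4) → ends 4; pad 4 to align 8 for cooldown; cooldown at 8 (size 8, align 8) → ends 16; ammo at 16 (size 8, align 8) → ends 24; z at 24 (size 2, align 2) → ends 26; pad 2 to align 4 for score; score at 28 (size 4, align 4) → ends 32; total 32 bytes, alignment 8
channels at 0 (size 8, align 4) → ends 8
width at 8 (size 32, align 4) → ends 40
format at 40 (size 1, align 1) → ends 41
depth at 41 (size 1, align 1) → ends 42
pitch at 42 (size 2, align 2) → ends 44
height at 44 (size 4, align 4) → ends 48
mip_level at 48 (size 1, align 1) → ends 49
pad 3 to align 4 for stride
stride at 52 (size 40, align 4) → ends 92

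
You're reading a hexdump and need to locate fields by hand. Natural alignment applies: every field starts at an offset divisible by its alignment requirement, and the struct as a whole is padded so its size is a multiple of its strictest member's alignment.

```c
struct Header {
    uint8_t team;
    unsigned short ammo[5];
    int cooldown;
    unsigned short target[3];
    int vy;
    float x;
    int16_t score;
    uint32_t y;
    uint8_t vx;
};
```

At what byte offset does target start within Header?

16

@0: team [1B, align 1] → 1
+1 pad (align 2)
@2: ammo [10B, align 2] → 12
@12: cooldown [4B, align 4] → 16
@16: target [6B, align 2] → 22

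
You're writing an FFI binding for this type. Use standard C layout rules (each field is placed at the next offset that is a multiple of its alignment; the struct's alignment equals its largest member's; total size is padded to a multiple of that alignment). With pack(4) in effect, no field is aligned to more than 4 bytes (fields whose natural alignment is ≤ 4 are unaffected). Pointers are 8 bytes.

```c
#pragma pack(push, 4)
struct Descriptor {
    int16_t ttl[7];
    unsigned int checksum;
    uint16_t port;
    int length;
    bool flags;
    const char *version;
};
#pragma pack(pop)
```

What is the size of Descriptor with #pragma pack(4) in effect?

40

@0: ttl [14B, align 2] → 14
+2 pad (align 4)
@16: checksum [4B, align 4] → 20
@20: port [2B, align 2] → 22
+2 pad (align 4)
@24: length [4B, align 4] → 28
@28: flags [1B, align 1] → 29
+3 pad (align 4)
@32: version [8B, align 4] → 40
size 40, align 4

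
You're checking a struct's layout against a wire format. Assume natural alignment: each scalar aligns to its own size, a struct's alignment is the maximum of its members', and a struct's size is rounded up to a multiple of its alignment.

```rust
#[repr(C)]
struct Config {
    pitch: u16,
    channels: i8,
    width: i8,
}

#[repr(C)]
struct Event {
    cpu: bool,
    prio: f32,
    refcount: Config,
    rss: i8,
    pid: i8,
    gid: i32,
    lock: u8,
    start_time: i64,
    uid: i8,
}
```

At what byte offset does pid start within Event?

Config: 0..2  pitch  (2B, 2-aligned); 2..3  channels  (1B, 1-aligned); 3..4  width  (1B, 1-aligned); sizeof = 4, alignof = 2
0..1  cpu  (1B, 1-aligned)
1..4  -- padding (3B)
4..8  prio  (4B, 4-aligned)
8..12  refcount  (4B, 2-aligned)
12..13  rss  (1B, 1-aligned)
13..14  pid  (1B, 1-aligned)

13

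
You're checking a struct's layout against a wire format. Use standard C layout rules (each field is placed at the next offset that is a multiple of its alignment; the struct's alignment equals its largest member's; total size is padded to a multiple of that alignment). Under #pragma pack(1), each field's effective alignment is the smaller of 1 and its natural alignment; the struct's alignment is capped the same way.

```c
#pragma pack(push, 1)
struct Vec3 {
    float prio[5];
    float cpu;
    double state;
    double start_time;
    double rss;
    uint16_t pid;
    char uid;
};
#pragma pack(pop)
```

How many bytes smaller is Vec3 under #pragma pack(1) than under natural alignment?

natural layout:
  0..20  prio  (20B, 4-aligned)
  20..24  cpu  (4B, 4-aligned)
  24..32  state  (8B, 8-aligned)
  32..40  start_time  (8B, 8-aligned)
  40..48  rss  (8B, 8-aligned)
  48..50  pid  (2B, 2-aligned)
  50..51  uid  (1B, 1-aligned)
  51..56  -- tail padding (5B)
  sizeof = 56, alignof = 8
packed(1) layout:
  0..20  prio  (20B, 1-aligned)
  20..24  cpu  (4B, 1-aligned)
  24..32  state  (8B, 1-aligned)
  32..40  start_time  (8B, 1-aligned)
  40..48  rss  (8B, 1-aligned)
  48..50  pid  (2B, 1-aligned)
  50..51  uid  (1B, 1-aligned)
  sizeof = 51, alignof = 1
56 − 51 = 5

5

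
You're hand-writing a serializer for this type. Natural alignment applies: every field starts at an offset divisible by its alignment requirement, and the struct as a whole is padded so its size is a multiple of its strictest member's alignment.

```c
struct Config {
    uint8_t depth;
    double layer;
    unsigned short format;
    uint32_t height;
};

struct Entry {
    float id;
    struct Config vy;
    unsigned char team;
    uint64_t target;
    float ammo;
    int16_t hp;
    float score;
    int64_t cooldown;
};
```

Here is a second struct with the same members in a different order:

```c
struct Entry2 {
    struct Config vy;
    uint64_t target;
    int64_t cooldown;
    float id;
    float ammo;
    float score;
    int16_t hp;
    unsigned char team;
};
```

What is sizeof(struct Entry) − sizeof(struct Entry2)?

Config: depth at 0 (size 1, align 1) → ends 1; pad 7 to align 8 for layer; layer at 8 (size 8, align 8) → ends 16; format at 16 (size 2, align 2) → ends 18; pad 2 to align 4 for height; height at 20 (size 4, align 4) → ends 24; total 24 bytes, alignment 8
id at 0 (size 4, align 4) → ends 4
pad 4 to align 8 for vy
vy at 8 (size 24, align 8) → ends 32
team at 32 (size 1, align 1) → ends 33
pad 7 to align 8 for target
target at 40 (size 8, align 8) → ends 48
ammo at 48 (size 4, align 4) → ends 52
hp at 52 (size 2, align 2) → ends 54
pad 2 to align 4 for score
score at 56 (size 4, align 4) → ends 60
pad 4 to align 8 for cooldown
cooldown at 64 (size 8, align 8) → ends 72
total 72 bytes, alignment 8
— Entry2 —
vy at 0 (size 24, align 8) → ends 24
target at 24 (size 8, align 8) → ends 32
cooldown at 32 (size 8, align 8) → ends 40
id at 40 (size 4, align 4) → ends 44
ammo at 44 (size 4, align 4) → ends 48
score at 48 (size 4, align 4) → ends 52
hp at 52 (size 2, align 2) → ends 54
team at 54 (size 1, align 1) → ends 55
tail pad 1 to reach multiple of 8
total 56 bytes, alignment 8
72 − 56 = 16

16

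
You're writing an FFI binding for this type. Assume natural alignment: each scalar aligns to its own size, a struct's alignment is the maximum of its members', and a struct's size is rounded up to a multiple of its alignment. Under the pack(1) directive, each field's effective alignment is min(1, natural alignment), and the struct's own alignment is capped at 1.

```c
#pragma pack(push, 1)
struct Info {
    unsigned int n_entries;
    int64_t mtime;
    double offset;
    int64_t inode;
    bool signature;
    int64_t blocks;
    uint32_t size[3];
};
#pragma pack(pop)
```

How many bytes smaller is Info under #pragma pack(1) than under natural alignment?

15

natural layout:
  @0: n_entries [4B, align 4] → 4
  +4 pad (align 8)
  @8: mtime [8B, align 8] → 16
  @16: offset [8B, align 8] → 24
  @24: inode [8B, align 8] → 32
  @32: signature [1B, align 1] → 33
  +7 pad (align 8)
  @40: blocks [8B, align 8] → 48
  @48: size [12B, align 4] → 60
  +4 tail pad (align 8)
  size 64, align 8
packed(1) layout:
  @0: n_entries [4B, align 1] → 4
  @4: mtime [8B, align 1] → 12
  @12: offset [8B, align 1] → 20
  @20: inode [8B, align 1] → 28
  @28: signature [1B, align 1] → 29
  @29: blocks [8B, align 1] → 37
  @37: size [12B, align 1] → 49
  size 49, align 1
64 − 49 = 15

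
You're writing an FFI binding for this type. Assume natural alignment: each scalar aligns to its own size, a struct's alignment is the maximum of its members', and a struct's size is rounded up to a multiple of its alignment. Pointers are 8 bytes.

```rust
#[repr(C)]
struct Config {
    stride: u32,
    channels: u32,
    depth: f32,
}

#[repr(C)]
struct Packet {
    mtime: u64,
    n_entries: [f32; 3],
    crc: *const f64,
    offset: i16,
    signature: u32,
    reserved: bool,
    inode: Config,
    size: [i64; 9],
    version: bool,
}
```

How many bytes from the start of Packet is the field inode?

44

Config: @0: stride [4B, align 4] → 4; @4: channels [4B, align 4] → 8; @8: depth [4B, align 4] → 12; size 12, align 4
@0: mtime [8B, align 8] → 8
@8: n_entries [12B, align 4] → 20
+4 pad (align 8)
@24: crc [8B, align 8] → 32
@32: offset [2B, align 2] → 34
+2 pad (align 4)
@36: signature [4B, align 4] → 40
@40: reserved [1B, align 1] → 41
+3 pad (align 4)
@44: inode [12B, align 4] → 56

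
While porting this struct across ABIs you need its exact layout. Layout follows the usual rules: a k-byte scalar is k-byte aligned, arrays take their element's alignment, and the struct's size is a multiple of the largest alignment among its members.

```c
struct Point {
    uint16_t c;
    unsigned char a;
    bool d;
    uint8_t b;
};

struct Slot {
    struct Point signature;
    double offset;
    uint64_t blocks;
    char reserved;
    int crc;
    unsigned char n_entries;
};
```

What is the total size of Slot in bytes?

Point: 0..2  c  (2B, 2-aligned); 2..3  a  (1B, 1-aligned); 3..4  d  (1B, 1-aligned); 4..5  b  (1B, 1-aligned); 5..6  -- tail padding (1B); sizeof = 6, alignof = 2
0..6  signature  (6B, 2-aligned)
6..8  -- padding (2B)
8..16  offset  (8B, 8-aligned)
16..24  blocks  (8B, 8-aligned)
24..25  reserved  (1B, 1-aligned)
25..28  -- padding (3B)
28..32  crc  (4B, 4-aligned)
32..33  n_entries  (1B, 1-aligned)
33..40  -- tail padding (7B)
sizeof = 40, alignof = 8

40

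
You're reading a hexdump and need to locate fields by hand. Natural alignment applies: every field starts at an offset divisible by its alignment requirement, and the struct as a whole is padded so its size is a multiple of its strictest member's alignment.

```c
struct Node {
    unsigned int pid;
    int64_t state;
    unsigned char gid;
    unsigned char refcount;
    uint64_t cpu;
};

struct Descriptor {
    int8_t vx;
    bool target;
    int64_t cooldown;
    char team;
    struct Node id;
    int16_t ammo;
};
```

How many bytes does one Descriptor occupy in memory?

64

Node: @0: pid [4B, align 4] → 4; +4 pad (align 8); @8: state [8B, align 8] → 16; @16: gid [1B, align 1] → 17; @17: refcount [1B, align 1] → 18; +6 pad (align 8); @24: cpu [8B, align 8] → 32; size 32, align 8
@0: vx [1B, align 1] → 1
@1: target [1B, align 1] → 2
+6 pad (align 8)
@8: cooldown [8B, align 8] → 16
@16: team [1B, align 1] → 17
+7 pad (align 8)
@24: id [32B, align 8] → 56
@56: ammo [2B, align 2] → 58
+6 tail pad (align 8)
size 64, align 8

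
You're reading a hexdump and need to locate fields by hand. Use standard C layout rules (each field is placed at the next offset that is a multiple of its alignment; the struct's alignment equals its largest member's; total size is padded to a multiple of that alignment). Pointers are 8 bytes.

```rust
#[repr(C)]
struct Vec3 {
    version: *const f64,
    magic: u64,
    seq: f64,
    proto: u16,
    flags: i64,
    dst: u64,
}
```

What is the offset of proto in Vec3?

version at 0 (size 8, align 8) → ends 8
magic at 8 (size 8, align 8) → ends 16
seq at 16 (size 8, align 8) → ends 24
proto at 24 (size 2, align 2) → ends 26

24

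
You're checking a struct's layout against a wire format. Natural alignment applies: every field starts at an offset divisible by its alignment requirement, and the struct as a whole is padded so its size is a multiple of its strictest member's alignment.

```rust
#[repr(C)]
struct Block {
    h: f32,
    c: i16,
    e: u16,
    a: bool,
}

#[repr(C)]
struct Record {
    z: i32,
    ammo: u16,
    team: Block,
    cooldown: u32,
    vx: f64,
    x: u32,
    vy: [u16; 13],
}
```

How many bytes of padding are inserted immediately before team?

2

Block: 0..4  h  (4B, 4-aligned); 4..6  c  (2B, 2-aligned); 6..8  e  (2B, 2-aligned); 8..9  a  (1B, 1-aligned); 9..12  -- tail padding (3B); sizeof = 12, alignof = 4
0..4  z  (4B, 4-aligned)
4..6  ammo  (2B, 2-aligned)
6..8  -- padding (2B)
8..20  team  (12B, 4-aligned)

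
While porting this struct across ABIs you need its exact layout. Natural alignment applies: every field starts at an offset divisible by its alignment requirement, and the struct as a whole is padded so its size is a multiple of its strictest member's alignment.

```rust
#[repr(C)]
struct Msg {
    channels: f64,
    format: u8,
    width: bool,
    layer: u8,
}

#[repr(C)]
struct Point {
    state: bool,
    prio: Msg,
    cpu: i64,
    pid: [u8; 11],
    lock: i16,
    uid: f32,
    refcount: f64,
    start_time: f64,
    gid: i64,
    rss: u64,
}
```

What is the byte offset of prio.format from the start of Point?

Msg: channels at 0 (size 8, align 8) → ends 8; format at 8 (size 1, align 1) → ends 9; width at 9 (size 1, align 1) → ends 10; layer at 10 (size 1, align 1) → ends 11; tail pad 5 to reach multiple of 8; total 16 bytes, alignment 8
state at 0 (size 1, align 1) → ends 1
pad 7 to align 8 for prio
prio at 8 (size 16, align 8) → ends 24
within Msg: format at 8
8 + 8 = 16

16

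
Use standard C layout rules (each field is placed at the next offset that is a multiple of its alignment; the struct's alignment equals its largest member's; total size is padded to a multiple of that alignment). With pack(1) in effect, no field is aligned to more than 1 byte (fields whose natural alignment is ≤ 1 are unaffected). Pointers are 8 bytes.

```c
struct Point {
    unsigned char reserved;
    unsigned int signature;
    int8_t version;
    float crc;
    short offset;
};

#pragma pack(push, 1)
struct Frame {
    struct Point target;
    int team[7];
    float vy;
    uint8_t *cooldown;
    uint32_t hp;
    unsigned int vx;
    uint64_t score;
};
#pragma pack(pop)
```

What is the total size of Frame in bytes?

76

Point: 0..1  reserved  (1B, 1-aligned); 1..4  -- padding (3B); 4..8  signature  (4B, 4-aligned); 8..9  version  (1B, 1-aligned); 9..12  -- padding (3B); 12..16  crc  (4B, 4-aligned); 16..18  offset  (2B, 2-aligned); 18..20  -- tail padding (2B); sizeof = 20, alignof = 4
0..20  target  (20B, 1-aligned)
20..48  team  (28B, 1-aligned)
48..52  vy  (4B, 1-aligned)
52..60  cooldown  (8B, 1-aligned)
60..64  hp  (4B, 1-aligned)
64..68  vx  (4B, 1-aligned)
68..76  score  (8B, 1-aligned)
sizeof = 76, alignof = 1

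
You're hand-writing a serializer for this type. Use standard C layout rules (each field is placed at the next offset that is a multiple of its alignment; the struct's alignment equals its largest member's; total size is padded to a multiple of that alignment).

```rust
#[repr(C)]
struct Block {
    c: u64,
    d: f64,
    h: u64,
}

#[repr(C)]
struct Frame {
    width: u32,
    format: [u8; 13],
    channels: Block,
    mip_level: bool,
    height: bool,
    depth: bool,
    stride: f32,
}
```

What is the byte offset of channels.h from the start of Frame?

40

Block: c at 0 (size 8, align 8) → ends 8; d at 8 (size 8, align 8) → ends 16; h at 16 (size 8, align 8) → ends 24; total 24 bytes, alignment 8
width at 0 (size 4, align 4) → ends 4
format at 4 (size 13, align 1) → ends 17
pad 7 to align 8 for channels
channels at 24 (size 24, align 8) → ends 48
within Block: h at 16
24 + 16 = 40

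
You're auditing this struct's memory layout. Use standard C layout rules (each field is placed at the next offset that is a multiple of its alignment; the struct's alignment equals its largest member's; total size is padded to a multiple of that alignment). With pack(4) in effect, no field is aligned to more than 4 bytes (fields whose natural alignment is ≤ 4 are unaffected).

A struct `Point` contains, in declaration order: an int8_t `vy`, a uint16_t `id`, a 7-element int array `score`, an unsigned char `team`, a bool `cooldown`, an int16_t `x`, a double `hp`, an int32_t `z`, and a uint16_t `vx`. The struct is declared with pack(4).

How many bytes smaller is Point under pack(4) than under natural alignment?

4

natural layout:
  vy at 0 (size 1, align 1) → ends 1
  pad 1 to align 2 for id
  id at 2 (size 2, align 2) → ends 4
  score at 4 (size 28, align 4) → ends 32
  team at 32 (size 1, align 1) → ends 33
  cooldown at 33 (size 1, align 1) → ends 34
  x at 34 (size 2, align 2) → ends 36
  pad 4 to align 8 for hp
  hp at 40 (size 8, align 8) → ends 48
  z at 48 (size 4, align 4) → ends 52
  vx at 52 (size 2, align 2) → ends 54
  tail pad 2 to reach multiple of 8
  total 56 bytes, alignment 8
packed(4) layout:
  vy at 0 (size 1, align 1) → ends 1
  pad 1 to align 2 for id
  id at 2 (size 2, align 2) → ends 4
  score at 4 (size 28, align 4) → ends 32
  team at 32 (size 1, align 1) → ends 33
  cooldown at 33 (size 1, align 1) → ends 34
  x at 34 (size 2, align 2) → ends 36
  hp at 36 (size 8, align 4) → ends 44
  z at 44 (size 4, align 4) → ends 48
  vx at 48 (size 2, align 2) → ends 50
  tail pad 2 to reach multiple of 4
  total 52 bytes, alignment 4
56 − 52 = 4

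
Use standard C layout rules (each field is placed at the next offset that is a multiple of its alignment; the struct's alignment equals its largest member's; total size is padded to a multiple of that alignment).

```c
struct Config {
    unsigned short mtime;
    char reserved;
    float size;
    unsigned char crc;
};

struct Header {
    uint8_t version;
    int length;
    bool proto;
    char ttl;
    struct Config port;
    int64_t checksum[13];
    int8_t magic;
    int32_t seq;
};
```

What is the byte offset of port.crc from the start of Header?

Config: mtime at 0 (size 2, align 2) → ends 2; reserved at 2 (size 1, align 1) → ends 3; pad 1 to align 4 for size; size at 4 (size 4, align 4) → ends 8; crc at 8 (size 1, align 1) → ends 9; tail pad 3 to reach multiple of 4; total 12 bytes, alignment 4
version at 0 (size 1, align 1) → ends 1
pad 3 to align 4 for length
length at 4 (size 4, align 4) → ends 8
proto at 8 (size 1, align 1) → ends 9
ttl at 9 (size 1, align 1) → ends 10
pad 2 to align 4 for port
port at 12 (size 12, align 4) → ends 24
within Config: crc at 8
12 + 8 = 20

20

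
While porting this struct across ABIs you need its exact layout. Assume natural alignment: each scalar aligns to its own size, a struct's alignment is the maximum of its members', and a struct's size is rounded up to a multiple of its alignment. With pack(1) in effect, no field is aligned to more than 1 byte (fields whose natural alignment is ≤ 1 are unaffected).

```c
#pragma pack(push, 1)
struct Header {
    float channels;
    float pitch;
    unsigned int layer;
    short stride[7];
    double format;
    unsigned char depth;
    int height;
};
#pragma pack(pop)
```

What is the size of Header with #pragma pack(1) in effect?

39

channels at 0 (size 4, align 1) → ends 4
pitch at 4 (size 4, align 1) → ends 8
layer at 8 (size 4, align 1) → ends 12
stride at 12 (size 14, align 1) → ends 26
format at 26 (size 8, align 1) → ends 34
depth at 34 (size 1, align 1) → ends 35
height at 35 (size 4, align 1) → ends 39
total 39 bytes, alignment 1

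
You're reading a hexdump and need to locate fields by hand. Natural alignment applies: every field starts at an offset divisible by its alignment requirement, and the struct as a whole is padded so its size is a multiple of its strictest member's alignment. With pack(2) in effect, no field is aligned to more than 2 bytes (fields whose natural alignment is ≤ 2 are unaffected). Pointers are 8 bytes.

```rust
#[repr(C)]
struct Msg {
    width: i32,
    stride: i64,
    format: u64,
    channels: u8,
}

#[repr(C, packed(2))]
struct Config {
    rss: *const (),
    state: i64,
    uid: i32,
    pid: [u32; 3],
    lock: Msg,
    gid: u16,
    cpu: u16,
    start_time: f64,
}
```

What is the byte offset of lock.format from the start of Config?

48

Msg: @0: width [4B, align 4] → 4; +4 pad (align 8); @8: stride [8B, align 8] → 16; @16: format [8B, align 8] → 24; @24: channels [1B, align 1] → 25; +7 tail pad (align 8); size 32, align 8
@0: rss [8B, align 2] → 8
@8: state [8B, align 2] → 16
@16: uid [4B, align 2] → 20
@20: pid [12B, align 2] → 32
@32: lock [32B, align 2] → 64
within Msg: format at 16
32 + 16 = 48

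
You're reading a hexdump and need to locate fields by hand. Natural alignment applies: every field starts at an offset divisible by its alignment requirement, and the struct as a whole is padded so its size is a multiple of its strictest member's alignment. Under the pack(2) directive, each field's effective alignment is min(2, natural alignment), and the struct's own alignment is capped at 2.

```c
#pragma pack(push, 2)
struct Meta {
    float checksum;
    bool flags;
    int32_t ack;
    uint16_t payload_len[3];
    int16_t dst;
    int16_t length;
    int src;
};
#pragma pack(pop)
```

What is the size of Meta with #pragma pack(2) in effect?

checksum at 0 (size 4, align 2) → ends 4
flags at 4 (size 1, align 1) → ends 5
pad 1 to align 2 for ack
ack at 6 (size 4, align 2) → ends 10
payload_len at 10 (size 6, align 2) → ends 16
dst at 16 (size 2, align 2) → ends 18
length at 18 (size 2, align 2) → ends 20
src at 20 (size 4, align 2) → ends 24
total 24 bytes, alignment 2

24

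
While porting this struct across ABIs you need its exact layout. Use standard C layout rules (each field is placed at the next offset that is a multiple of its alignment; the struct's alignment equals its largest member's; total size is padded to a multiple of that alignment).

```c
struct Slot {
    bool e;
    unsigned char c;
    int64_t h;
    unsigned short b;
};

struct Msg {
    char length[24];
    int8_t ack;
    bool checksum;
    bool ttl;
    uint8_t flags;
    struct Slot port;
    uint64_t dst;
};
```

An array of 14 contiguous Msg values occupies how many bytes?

Slot: 0..1  e  (1B, 1-aligned); 1..2  c  (1B, 1-aligned); 2..8  -- padding (6B); 8..16  h  (8B, 8-aligned); 16..18  b  (2B, 2-aligned); 18..24  -- tail padding (6B); sizeof = 24, alignof = 8
0..24  length  (24B, 1-aligned)
24..25  ack  (1B, 1-aligned)
25..26  checksum  (1B, 1-aligned)
26..27  ttl  (1B, 1-aligned)
27..28  flags  (1B, 1-aligned)
28..32  -- padding (4B)
32..56  port  (24B, 8-aligned)
56..64  dst  (8B, 8-aligned)
sizeof = 64, alignof = 8
array of 14: 14 × 64 = 896

896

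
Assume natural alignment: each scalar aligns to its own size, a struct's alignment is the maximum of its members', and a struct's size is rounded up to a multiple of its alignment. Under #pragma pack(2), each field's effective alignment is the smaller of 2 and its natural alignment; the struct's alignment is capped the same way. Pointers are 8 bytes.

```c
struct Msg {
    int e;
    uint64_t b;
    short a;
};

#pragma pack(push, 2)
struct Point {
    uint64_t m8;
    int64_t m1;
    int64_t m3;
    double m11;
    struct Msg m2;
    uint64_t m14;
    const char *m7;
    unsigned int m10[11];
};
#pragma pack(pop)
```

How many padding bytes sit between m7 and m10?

0

Msg: e at 0 (size 4, align 4) → ends 4; pad 4 to align 8 for b; b at 8 (size 8, align 8) → ends 16; a at 16 (size 2, align 2) → ends 18; tail pad 6 to reach multiple of 8; total 24 bytes, alignment 8
m8 at 0 (size 8, align 2) → ends 8
m1 at 8 (size 8, align 2) → ends 16
m3 at 16 (size 8, align 2) → ends 24
m11 at 24 (size 8, align 2) → ends 32
m2 at 32 (size 24, align 2) → ends 56
m14 at 56 (size 8, align 2) → ends 64
m7 at 64 (size 8, align 2) → ends 72
m10 at 72 (size 44, align 2) → ends 116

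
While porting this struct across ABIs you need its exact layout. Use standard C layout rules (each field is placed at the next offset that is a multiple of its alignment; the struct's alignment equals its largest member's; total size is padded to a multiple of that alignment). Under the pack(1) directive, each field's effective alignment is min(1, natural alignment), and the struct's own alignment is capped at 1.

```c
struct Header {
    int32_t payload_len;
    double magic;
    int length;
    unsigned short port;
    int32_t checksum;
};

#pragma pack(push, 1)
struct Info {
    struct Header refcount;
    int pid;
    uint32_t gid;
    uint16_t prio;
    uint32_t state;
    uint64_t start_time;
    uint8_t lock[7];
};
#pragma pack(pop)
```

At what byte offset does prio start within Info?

40

Header: @0: payload_len [4B, align 4] → 4; +4 pad (align 8); @8: magic [8B, align 8] → 16; @16: length [4B, align 4] → 20; @20: port [2B, align 2] → 22; +2 pad (align 4); @24: checksum [4B, align 4] → 28; +4 tail pad (align 8); size 32, align 8
@0: refcount [32B, align 1] → 32
@32: pid [4B, align 1] → 36
@36: gid [4B, align 1] → 40
@40: prio [2B, align 1] → 42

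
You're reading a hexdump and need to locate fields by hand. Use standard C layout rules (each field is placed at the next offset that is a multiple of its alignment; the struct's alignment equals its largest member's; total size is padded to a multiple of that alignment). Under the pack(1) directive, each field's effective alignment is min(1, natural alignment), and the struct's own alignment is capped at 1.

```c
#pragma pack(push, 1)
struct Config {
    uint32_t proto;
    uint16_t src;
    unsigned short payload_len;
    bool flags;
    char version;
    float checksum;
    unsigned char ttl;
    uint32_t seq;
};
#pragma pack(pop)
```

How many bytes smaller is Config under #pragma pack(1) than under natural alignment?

5

natural layout:
  @0: proto [4B, align 4] → 4
  @4: src [2B, align 2] → 6
  @6: payload_len [2B, align 2] → 8
  @8: flags [1B, align 1] → 9
  @9: version [1B, align 1] → 10
  +2 pad (align 4)
  @12: checksum [4B, align 4] → 16
  @16: ttl [1B, align 1] → 17
  +3 pad (align 4)
  @20: seq [4B, align 4] → 24
  size 24, align 4
packed(1) layout:
  @0: proto [4B, align 1] → 4
  @4: src [2B, align 1] → 6
  @6: payload_len [2B, align 1] → 8
  @8: flags [1B, align 1] → 9
  @9: version [1B, align 1] → 10
  @10: checksum [4B, align 1] → 14
  @14: ttl [1B, align 1] → 15
  @15: seq [4B, align 1] → 19
  size 19, align 1
24 − 19 = 5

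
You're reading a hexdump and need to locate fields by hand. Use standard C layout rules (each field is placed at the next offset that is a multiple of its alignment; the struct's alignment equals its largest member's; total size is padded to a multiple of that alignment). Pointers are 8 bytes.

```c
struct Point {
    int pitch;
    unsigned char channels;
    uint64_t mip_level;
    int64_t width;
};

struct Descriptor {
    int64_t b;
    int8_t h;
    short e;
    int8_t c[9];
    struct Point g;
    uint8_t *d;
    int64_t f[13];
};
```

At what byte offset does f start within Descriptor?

Point: @0: pitch [4B, align 4] → 4; @4: channels [1B, align 1] → 5; +3 pad (align 8); @8: mip_level [8B, align 8] → 16; @16: width [8B, align 8] → 24; size 24, align 8
@0: b [8B, align 8] → 8
@8: h [1B, align 1] → 9
+1 pad (align 2)
@10: e [2B, align 2] → 12
@12: c [9B, align 1] → 21
+3 pad (align 8)
@24: g [24B, align 8] → 48
@48: d [8B, align 8] → 56
@56: f [104B, align 8] → 160

56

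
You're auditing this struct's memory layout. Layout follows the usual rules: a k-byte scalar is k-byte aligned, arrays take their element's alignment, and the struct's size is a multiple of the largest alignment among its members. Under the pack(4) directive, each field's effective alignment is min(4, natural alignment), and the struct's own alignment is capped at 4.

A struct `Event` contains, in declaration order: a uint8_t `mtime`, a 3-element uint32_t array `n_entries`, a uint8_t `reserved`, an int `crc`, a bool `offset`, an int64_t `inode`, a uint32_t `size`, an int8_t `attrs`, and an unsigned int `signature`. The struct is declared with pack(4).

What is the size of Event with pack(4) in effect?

48

mtime at 0 (size 1, align 1) → ends 1
pad 3 to align 4 for n_entries
n_entries at 4 (size 12, align 4) → ends 16
reserved at 16 (size 1, align 1) → ends 17
pad 3 to align 4 for crc
crc at 20 (size 4, align 4) → ends 24
offset at 24 (size 1, align 1) → ends 25
pad 3 to align 4 for inode
inode at 28 (size 8, align 4) → ends 36
size at 36 (size 4, align 4) → ends 40
attrs at 40 (size 1, align 1) → ends 41
pad 3 to align 4 for signature
signature at 44 (size 4, align 4) → ends 48
total 48 bytes, alignment 4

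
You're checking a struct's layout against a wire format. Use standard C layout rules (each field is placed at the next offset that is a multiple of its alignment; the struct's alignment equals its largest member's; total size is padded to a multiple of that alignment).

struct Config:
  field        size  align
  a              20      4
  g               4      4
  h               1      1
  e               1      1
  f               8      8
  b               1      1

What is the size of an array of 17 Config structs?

0..20  a  (20B, 4-aligned)
20..24  g  (4B, 4-aligned)
24..25  h  (1B, 1-aligned)
25..26  e  (1B, 1-aligned)
26..32  -- padding (6B)
32..40  f  (8B, 8-aligned)
40..41  b  (1B, 1-aligned)
41..48  -- tail padding (7B)
sizeof = 48, alignof = 8
array of 17: 17 × 48 = 816

816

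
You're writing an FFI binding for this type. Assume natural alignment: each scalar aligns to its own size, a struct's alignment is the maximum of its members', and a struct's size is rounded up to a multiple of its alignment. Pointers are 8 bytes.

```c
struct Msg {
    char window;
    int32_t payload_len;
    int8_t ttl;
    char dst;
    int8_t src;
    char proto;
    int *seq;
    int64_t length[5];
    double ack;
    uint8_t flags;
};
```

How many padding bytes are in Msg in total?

14

@0: window [1B, align 1] → 1
+3 pad (align 4)
@4: payload_len [4B, align 4] → 8
@8: ttl [1B, align 1] → 9
@9: dst [1B, align 1] → 10
@10: src [1B, align 1] → 11
@11: proto [1B, align 1] → 12
+4 pad (align 8)
@16: seq [8B, align 8] → 24
@24: length [40B, align 8] → 64
@64: ack [8B, align 8] → 72
@72: flags [1B, align 1] → 73
+7 tail pad (align 8)
size 80, align 8
data bytes 66, size 80 → padding 14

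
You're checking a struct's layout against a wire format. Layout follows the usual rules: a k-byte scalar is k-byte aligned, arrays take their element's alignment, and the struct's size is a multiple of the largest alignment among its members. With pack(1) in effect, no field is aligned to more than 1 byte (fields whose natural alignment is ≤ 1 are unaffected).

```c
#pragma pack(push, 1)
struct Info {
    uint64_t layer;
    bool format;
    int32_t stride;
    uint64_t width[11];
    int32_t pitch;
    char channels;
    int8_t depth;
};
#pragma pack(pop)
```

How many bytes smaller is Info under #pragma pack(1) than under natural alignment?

natural layout:
  @0: layer [8B, align 8] → 8
  @8: format [1B, align 1] → 9
  +3 pad (align 4)
  @12: stride [4B, align 4] → 16
  @16: width [88B, align 8] → 104
  @104: pitch [4B, align 4] → 108
  @108: channels [1B, align 1] → 109
  @109: depth [1B, align 1] → 110
  +2 tail pad (align 8)
  size 112, align 8
packed(1) layout:
  @0: layer [8B, align 1] → 8
  @8: format [1B, align 1] → 9
  @9: stride [4B, align 1] → 13
  @13: width [88B, align 1] → 101
  @101: pitch [4B, align 1] → 105
  @105: channels [1B, align 1] → 106
  @106: depth [1B, align 1] → 107
  size 107, align 1
112 − 107 = 5

5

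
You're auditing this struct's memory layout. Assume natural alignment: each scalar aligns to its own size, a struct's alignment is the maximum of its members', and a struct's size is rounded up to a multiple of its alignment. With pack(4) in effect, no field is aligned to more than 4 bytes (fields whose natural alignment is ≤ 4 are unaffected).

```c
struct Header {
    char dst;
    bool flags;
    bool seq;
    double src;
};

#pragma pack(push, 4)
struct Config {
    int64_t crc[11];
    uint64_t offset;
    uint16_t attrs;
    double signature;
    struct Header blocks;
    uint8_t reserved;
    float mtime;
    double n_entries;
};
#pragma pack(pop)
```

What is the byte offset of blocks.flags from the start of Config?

Header: @0: dst [1B, align 1] → 1; @1: flags [1B, align 1] → 2; @2: seq [1B, align 1] → 3; +5 pad (align 8); @8: src [8B, align 8] → 16; size 16, align 8
@0: crc [88B, align 4] → 88
@88: offset [8B, align 4] → 96
@96: attrs [2B, align 2] → 98
+2 pad (align 4)
@100: signature [8B, align 4] → 108
@108: blocks [16B, align 4] → 124
within Header: flags at 1
108 + 1 = 109

109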